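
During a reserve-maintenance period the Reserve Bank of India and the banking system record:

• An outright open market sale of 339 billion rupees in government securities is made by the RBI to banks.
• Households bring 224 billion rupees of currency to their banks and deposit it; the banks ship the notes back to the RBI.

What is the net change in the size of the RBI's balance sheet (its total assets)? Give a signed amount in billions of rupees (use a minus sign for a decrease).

OMO sale (to banks) 339 billion rupees: an RBI asset is shed → −339B.
Currency deposit 224 billion rupees: only the composition of liabilities changes → 0.
Net: −339 + 0 = -339 billion.

-339 billion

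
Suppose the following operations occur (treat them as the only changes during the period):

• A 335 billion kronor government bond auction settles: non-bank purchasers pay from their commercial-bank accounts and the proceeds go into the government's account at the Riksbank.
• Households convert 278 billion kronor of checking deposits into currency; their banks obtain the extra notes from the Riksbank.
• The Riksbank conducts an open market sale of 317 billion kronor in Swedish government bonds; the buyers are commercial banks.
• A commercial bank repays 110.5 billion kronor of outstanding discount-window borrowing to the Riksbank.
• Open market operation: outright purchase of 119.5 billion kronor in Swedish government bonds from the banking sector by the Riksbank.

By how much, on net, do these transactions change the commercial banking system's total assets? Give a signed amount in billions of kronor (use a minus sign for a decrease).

-723.5 billion

Riksbank balance sheet:
  Assets:      Securities −197.5B, Loans to banks −110.5B
  Liabilities: Bank reserves −921B, Currency in circulation +278B, Government deposits +335B
Commercial banking system:
  Assets:      Reserves at CB −921B, Securities +197.5B
  Liabilities: Checkable deposits −613B, Borrowings from CB −110.5B
Change in total bank assets = -723.5 billion.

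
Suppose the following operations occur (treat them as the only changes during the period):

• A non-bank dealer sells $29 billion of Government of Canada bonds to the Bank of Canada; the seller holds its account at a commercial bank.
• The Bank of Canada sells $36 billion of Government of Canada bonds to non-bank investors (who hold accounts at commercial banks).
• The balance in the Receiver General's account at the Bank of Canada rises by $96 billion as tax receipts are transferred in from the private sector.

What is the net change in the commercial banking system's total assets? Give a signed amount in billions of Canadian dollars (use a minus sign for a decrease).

-$103 billion

Bank of Canada balance sheet:
  Assets:      Securities −$7B
  Liabilities: Bank reserves −$103B, Government deposits +$96B
Commercial banking system:
  Assets:      Reserves at CB −$103B
  Liabilities: Checkable deposits −$103B
Change in total bank assets = -$103 billion.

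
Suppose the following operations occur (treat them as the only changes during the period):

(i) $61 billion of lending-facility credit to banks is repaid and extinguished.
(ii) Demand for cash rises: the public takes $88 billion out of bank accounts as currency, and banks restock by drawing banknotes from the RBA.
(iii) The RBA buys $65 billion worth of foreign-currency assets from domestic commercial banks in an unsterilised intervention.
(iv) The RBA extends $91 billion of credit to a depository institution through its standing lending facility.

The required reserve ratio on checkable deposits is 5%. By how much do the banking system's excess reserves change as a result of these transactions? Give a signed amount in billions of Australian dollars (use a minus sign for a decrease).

Discount-window repayment $61 billion: reserves −$61B, deposits 0.
Currency withdrawal $88 billion: reserves −$88B, deposits −$88B.
FX purchase $65 billion: reserves +$65B, deposits 0.
Discount-window loan $91 billion: reserves +$91B, deposits 0.
Totals: Δreserves = +$7B, Δdeposits = −$88B.
Δrequired reserves = 5% × −$88B = −$4.4B.
Δexcess reserves = Δreserves − Δrequired = +$7B − (−$4.4B) = +$11.4 billion.

+$11.4 billion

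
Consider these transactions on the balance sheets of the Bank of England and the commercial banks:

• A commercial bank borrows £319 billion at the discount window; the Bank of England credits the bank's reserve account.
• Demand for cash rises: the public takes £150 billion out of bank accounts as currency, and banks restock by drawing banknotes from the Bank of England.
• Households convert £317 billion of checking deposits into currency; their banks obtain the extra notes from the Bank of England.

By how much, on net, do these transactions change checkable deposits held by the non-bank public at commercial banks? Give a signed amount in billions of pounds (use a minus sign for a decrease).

Discount-window loan £319 billion: the counterparty is a bank, so public deposits are unchanged → 0.
Currency withdrawal £150 billion: non-bank counterparties' bank balances fall → −£150B.
Currency withdrawal £317 billion: non-bank counterparties' bank balances fall → −£317B.
Net: 0 − 150 − 317 = -£467 billion.

-£467 billion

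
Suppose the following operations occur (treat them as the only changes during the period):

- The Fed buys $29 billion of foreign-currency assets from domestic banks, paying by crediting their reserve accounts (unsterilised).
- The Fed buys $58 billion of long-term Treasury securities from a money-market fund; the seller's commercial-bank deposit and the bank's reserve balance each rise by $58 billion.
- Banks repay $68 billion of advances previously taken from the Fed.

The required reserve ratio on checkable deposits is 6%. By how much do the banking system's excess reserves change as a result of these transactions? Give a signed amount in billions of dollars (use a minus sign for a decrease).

+$15.52 billion

FX purchase $29 billion: reserves +$29B, deposits 0.
Asset purchase (from non-banks) $58 billion: reserves +$58B, deposits +$58B.
Discount-window repayment $68 billion: reserves −$68B, deposits 0.
Totals: Δreserves = +$19B, Δdeposits = +$58B.
Δrequired reserves = 6% × +$58B = +$3.48B.
Δexcess reserves = Δreserves − Δrequired = +$19B − (+$3.48B) = +$15.52 billion.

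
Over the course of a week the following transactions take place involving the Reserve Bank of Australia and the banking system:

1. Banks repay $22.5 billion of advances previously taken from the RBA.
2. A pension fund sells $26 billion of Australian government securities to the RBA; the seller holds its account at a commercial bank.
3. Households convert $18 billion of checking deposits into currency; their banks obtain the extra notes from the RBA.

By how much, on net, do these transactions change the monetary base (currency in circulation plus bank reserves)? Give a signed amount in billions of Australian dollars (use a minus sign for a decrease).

RBA balance sheet:
  Assets:      Securities +$26B, Loans to banks −$22.5B
  Liabilities: Bank reserves −$14.5B, Currency in circulation +$18B
Commercial banking system:
  Assets:      Reserves at CB −$14.5B
  Liabilities: Checkable deposits +$8B, Borrowings from CB −$22.5B
Monetary base = currency + reserves: +$18B + (−$14.5B) = +$3.5 billion.

+$3.5 billion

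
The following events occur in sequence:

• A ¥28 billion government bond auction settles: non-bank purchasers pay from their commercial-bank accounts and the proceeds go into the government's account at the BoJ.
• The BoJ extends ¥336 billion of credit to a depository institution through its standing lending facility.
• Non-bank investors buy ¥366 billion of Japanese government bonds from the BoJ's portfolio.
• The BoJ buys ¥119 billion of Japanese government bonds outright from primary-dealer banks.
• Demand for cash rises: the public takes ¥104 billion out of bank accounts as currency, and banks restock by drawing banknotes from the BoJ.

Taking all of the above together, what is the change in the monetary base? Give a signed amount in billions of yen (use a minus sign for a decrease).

BoJ balance sheet:
  Assets:      Securities −¥247B, Loans to banks +¥336B
  Liabilities: Bank reserves −¥43B, Currency in circulation +¥104B, Government deposits +¥28B
Monetary base = currency + reserves: +¥104B + (−¥43B) = +¥61 billion.

+¥61 billion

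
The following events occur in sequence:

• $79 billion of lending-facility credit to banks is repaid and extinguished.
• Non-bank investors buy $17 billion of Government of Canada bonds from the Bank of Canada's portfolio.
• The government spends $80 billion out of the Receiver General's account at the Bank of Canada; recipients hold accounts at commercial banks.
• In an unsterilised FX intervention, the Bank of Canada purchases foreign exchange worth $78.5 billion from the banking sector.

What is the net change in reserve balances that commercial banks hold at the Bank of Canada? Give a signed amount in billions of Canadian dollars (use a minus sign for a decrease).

Discount-window repayment $79 billion: repayment is debited from reserves → −$79B.
Asset sale (to non-banks) $17 billion: the non-bank buyers' banks settle from reserves → −$17B.
Government spending $80 billion: government payments flow into bank reserve accounts → +$80B.
FX purchase $78.5 billion: the Bank of Canada pays by crediting reserve accounts → +$78.5B.
Net: −79 − 17 + 80 + 78.5 = +$62.5 billion.

+$62.5 billion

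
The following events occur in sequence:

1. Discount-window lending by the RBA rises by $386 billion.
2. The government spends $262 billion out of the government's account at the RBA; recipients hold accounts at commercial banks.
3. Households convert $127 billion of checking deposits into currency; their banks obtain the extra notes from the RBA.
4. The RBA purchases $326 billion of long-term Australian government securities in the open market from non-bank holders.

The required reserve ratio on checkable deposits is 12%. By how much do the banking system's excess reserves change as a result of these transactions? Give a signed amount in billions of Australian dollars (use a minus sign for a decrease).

+$791.68 billion

Discount-window loan $386 billion: reserves +$386B, deposits 0.
Government spending $262 billion: reserves +$262B, deposits +$262B.
Currency withdrawal $127 billion: reserves −$127B, deposits −$127B.
Asset purchase (from non-banks) $326 billion: reserves +$326B, deposits +$326B.
Totals: Δreserves = +$847B, Δdeposits = +$461B.
Δrequired reserves = 12% × +$461B = +$55.32B.
Δexcess reserves = Δreserves − Δrequired = +$847B − (+$55.32B) = +$791.68 billion.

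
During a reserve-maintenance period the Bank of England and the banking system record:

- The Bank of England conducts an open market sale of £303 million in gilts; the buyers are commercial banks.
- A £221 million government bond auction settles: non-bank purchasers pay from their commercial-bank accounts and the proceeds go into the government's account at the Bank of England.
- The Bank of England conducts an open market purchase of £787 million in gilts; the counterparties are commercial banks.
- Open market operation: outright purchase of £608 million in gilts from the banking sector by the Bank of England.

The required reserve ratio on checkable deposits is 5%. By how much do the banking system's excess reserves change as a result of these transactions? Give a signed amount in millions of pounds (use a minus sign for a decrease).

OMO sale (to banks) £303 million: reserves −£303M, deposits 0.
Government account inflow £221 million: reserves −£221M, deposits −£221M.
OMO purchase (from banks) £787 million: reserves +£787M, deposits 0.
OMO purchase (from banks) £608 million: reserves +£608M, deposits 0.
Totals: Δreserves = +£871M, Δdeposits = −£221M.
Δrequired reserves = 5% × −£221M = −£11.05M.
Δexcess reserves = Δreserves − Δrequired = +£871M − (−£11.05M) = +£882.05 million.

+£882.05 million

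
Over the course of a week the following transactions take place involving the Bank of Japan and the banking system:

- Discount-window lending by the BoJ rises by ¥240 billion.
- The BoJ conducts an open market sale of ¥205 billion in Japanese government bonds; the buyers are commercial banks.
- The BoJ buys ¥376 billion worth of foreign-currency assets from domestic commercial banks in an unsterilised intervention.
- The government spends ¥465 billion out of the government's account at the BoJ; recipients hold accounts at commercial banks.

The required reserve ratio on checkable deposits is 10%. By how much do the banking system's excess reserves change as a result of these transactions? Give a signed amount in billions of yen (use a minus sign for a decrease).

Discount-window loan ¥240 billion: reserves +¥240B, deposits 0.
OMO sale (to banks) ¥205 billion: reserves −¥205B, deposits 0.
FX purchase ¥376 billion: reserves +¥376B, deposits 0.
Government spending ¥465 billion: reserves +¥465B, deposits +¥465B.
Totals: Δreserves = +¥876B, Δdeposits = +¥465B.
Δrequired reserves = 10% × +¥465B = +¥46.5B.
Δexcess reserves = Δreserves − Δrequired = +¥876B − (+¥46.5B) = +¥829.5 billion.

+¥829.5 billion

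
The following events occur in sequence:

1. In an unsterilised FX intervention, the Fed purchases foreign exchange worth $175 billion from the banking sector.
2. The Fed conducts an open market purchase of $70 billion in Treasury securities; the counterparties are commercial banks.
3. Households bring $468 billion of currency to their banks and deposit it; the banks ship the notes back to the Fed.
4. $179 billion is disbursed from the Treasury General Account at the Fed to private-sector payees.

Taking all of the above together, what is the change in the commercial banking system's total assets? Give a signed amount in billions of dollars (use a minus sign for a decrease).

+$647 billion

FX purchase $175 billion: just an asset swap on bank balance sheets → 0.
OMO purchase (from banks) $70 billion: just an asset swap on bank balance sheets → 0.
Currency deposit $468 billion: bank balance sheets expand → +$468B.
Government spending $179 billion: bank balance sheets expand → +$179B.
Net: 0 + 0 + 468 + 179 = +$647 billion.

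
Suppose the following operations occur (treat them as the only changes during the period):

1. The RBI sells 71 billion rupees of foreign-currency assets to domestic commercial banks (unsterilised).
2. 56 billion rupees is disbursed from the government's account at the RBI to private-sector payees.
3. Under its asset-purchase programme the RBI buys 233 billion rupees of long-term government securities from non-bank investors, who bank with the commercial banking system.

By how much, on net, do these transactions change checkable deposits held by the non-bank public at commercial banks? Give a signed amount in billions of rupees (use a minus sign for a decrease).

+289 billion

FX sale 71 billion rupees: the counterparty is a bank, so public deposits are unchanged → 0.
Government spending 56 billion rupees: non-bank counterparties' bank balances rise → +56B.
Asset purchase (from non-banks) 233 billion rupees: non-bank counterparties' bank balances rise → +233B.
Net: 0 + 56 + 233 = +289 billion.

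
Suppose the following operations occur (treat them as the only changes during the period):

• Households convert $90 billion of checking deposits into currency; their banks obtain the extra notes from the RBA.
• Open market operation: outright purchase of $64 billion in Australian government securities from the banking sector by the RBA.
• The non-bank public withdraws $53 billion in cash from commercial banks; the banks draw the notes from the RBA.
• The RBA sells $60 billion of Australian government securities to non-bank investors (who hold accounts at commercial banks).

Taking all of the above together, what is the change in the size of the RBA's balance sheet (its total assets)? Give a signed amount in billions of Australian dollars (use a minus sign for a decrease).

+$4 billion

Currency withdrawal $90 billion: only the composition of liabilities changes → 0.
OMO purchase (from banks) $64 billion: an RBA asset is acquired → +$64B.
Currency withdrawal $53 billion: only the composition of liabilities changes → 0.
Asset sale (to non-banks) $60 billion: an RBA asset is shed → −$60B.
Net: 0 + 64 + 0 − 60 = +$4 billion.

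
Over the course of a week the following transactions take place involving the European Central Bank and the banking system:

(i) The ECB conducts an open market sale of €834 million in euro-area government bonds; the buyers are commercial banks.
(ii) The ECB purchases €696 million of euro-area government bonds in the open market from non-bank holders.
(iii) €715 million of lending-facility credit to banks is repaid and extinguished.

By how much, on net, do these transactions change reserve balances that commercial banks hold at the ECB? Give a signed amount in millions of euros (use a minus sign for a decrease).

ECB balance sheet:
  Assets:      Securities −€138M, Loans to banks −€715M
  Liabilities: Bank reserves −€853M
So the change in reserve balances that commercial banks hold at the ECB is -€853 million.

-€853 million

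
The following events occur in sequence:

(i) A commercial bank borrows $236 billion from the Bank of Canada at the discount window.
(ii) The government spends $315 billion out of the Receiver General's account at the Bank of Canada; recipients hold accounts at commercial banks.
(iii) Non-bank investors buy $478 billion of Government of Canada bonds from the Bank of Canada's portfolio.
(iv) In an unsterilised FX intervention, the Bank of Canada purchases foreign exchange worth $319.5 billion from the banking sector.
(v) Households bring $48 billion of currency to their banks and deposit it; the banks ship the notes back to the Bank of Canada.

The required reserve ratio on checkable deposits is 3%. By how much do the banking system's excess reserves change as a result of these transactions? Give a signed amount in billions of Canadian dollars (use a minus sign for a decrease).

+$443.95 billion

Discount-window loan $236 billion: reserves +$236B, deposits 0.
Government spending $315 billion: reserves +$315B, deposits +$315B.
Asset sale (to non-banks) $478 billion: reserves −$478B, deposits −$478B.
FX purchase $319.5 billion: reserves +$319.5B, deposits 0.
Currency deposit $48 billion: reserves +$48B, deposits +$48B.
Totals: Δreserves = +$440.5B, Δdeposits = −$115B.
Δrequired reserves = 3% × −$115B = −$3.45B.
Δexcess reserves = Δreserves − Δrequired = +$440.5B − (−$3.45B) = +$443.95 billion.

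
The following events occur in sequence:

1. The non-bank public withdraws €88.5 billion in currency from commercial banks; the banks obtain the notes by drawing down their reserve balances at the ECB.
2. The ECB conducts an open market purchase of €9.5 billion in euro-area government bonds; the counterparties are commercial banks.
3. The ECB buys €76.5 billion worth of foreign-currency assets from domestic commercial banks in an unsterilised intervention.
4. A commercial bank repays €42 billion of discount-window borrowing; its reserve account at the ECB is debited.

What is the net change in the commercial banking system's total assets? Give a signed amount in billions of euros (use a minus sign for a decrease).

ECB balance sheet:
  Assets:      Securities +€9.5B, Loans to banks −€42B, Foreign assets +€76.5B
  Liabilities: Bank reserves −€44.5B, Currency in circulation +€88.5B
Commercial banking system:
  Assets:      Reserves at CB −€44.5B, Securities −€9.5B, Foreign assets −€76.5B
  Liabilities: Checkable deposits −€88.5B, Borrowings from CB −€42B
Change in total bank assets = -€130.5 billion.

-€130.5 billion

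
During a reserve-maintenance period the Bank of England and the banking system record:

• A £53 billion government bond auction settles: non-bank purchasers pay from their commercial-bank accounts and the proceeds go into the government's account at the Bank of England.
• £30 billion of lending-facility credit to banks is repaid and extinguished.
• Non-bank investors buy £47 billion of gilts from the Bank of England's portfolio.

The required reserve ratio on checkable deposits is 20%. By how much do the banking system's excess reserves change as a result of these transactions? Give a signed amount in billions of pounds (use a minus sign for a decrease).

Government account inflow £53 billion: reserves −£53B, deposits −£53B.
Discount-window repayment £30 billion: reserves −£30B, deposits 0.
Asset sale (to non-banks) £47 billion: reserves −£47B, deposits −£47B.
Totals: Δreserves = −£130B, Δdeposits = −£100B.
Δrequired reserves = 20% × −£100B = −£20B.
Δexcess reserves = Δreserves − Δrequired = −£130B − (−£20B) = -£110 billion.

-£110 billion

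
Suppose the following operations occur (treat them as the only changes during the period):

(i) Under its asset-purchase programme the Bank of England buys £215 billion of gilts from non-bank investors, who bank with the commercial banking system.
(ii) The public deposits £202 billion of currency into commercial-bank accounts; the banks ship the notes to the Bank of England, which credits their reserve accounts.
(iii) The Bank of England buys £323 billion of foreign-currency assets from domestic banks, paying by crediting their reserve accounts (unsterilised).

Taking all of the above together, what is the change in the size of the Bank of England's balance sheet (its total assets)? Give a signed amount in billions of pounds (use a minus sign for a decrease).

Bank of England balance sheet:
  Assets:      Securities +£215B, Foreign assets +£323B
  Liabilities: Bank reserves +£740B, Currency in circulation −£202B
Commercial banking system:
  Assets:      Reserves at CB +£740B, Foreign assets −£323B
  Liabilities: Checkable deposits +£417B
Change in total Bank of England assets = +£538 billion.

+£538 billion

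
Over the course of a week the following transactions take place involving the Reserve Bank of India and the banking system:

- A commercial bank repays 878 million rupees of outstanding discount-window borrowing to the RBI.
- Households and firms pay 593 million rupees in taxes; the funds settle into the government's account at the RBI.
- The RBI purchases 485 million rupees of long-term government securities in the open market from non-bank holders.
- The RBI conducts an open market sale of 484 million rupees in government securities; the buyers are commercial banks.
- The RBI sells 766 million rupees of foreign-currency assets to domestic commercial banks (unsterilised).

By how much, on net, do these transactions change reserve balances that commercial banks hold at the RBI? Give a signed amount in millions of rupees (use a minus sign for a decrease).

-2236 million

Discount-window repayment 878 million rupees: repayment is debited from reserves → −878M.
Government account inflow 593 million rupees: funds move from bank reserves into the government account → −593M.
Asset purchase (from non-banks) 485 million rupees: the RBI pays by crediting reserve accounts → +485M.
OMO sale (to banks) 484 million rupees: the buying banks pay out of their reserve balances → −484M.
FX sale 766 million rupees: the buying banks pay out of their reserve balances → −766M.
Net: −878 − 593 + 485 − 484 − 766 = -2236 million.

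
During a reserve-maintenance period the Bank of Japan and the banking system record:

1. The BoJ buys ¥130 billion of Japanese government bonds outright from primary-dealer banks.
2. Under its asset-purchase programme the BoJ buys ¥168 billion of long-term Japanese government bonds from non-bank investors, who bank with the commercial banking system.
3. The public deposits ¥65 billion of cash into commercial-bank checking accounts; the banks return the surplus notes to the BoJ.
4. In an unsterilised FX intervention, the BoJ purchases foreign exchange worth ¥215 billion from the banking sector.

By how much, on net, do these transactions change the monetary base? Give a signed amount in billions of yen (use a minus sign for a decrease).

OMO purchase (from banks) ¥130 billion: BoJ balance sheet expands → +¥130B.
Asset purchase (from non-banks) ¥168 billion: BoJ balance sheet expands → +¥168B.
Currency deposit ¥65 billion: just a shift between currency and reserves — both are base money → 0.
FX purchase ¥215 billion: BoJ balance sheet expands → +¥215B.
Net: 130 + 168 + 0 + 215 = +¥513 billion.

+¥513 billion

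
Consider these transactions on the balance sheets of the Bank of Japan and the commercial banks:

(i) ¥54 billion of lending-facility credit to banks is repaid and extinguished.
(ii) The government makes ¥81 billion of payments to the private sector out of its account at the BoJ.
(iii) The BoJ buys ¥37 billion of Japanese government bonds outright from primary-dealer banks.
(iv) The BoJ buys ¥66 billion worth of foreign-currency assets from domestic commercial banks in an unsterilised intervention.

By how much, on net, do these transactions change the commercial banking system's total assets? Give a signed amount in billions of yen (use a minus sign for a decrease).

Discount-window repayment ¥54 billion: bank balance sheets shrink → −¥54B.
Government spending ¥81 billion: bank balance sheets expand → +¥81B.
OMO purchase (from banks) ¥37 billion: just an asset swap on bank balance sheets → 0.
FX purchase ¥66 billion: just an asset swap on bank balance sheets → 0.
Net: −54 + 81 + 0 + 0 = +¥27 billion.

+¥27 billion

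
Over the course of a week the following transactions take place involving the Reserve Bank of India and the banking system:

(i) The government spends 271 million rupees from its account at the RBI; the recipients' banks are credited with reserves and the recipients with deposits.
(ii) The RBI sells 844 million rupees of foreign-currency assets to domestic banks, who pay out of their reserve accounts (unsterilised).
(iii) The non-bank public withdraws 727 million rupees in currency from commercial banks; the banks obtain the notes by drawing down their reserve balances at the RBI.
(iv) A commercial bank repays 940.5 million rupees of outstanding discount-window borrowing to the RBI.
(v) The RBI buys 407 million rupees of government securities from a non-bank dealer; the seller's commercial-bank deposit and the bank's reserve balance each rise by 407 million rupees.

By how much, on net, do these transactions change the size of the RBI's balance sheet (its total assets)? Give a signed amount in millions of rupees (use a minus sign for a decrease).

-1377.5 million

Government spending 271 million rupees: only the composition of liabilities changes → 0.
FX sale 844 million rupees: an RBI asset is shed → −844M.
Currency withdrawal 727 million rupees: only the composition of liabilities changes → 0.
Discount-window repayment 940.5 million rupees: an RBI asset is shed → −940.5M.
Asset purchase (from non-banks) 407 million rupees: an RBI asset is acquired → +407M.
Net: 0 − 844 + 0 − 940.5 + 407 = -1377.5 million.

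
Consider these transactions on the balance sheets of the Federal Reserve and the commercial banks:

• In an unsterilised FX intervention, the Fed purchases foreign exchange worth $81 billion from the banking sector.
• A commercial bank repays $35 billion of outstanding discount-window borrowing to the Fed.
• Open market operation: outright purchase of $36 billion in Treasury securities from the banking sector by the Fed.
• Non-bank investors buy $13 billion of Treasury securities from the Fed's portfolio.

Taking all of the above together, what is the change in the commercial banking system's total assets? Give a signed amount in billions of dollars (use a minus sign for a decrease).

-$48 billion

FX purchase $81 billion: just an asset swap on bank balance sheets → 0.
Discount-window repayment $35 billion: bank balance sheets shrink → −$35B.
OMO purchase (from banks) $36 billion: just an asset swap on bank balance sheets → 0.
Asset sale (to non-banks) $13 billion: bank balance sheets shrink → −$13B.
Net: 0 − 35 + 0 − 13 = -$48 billion.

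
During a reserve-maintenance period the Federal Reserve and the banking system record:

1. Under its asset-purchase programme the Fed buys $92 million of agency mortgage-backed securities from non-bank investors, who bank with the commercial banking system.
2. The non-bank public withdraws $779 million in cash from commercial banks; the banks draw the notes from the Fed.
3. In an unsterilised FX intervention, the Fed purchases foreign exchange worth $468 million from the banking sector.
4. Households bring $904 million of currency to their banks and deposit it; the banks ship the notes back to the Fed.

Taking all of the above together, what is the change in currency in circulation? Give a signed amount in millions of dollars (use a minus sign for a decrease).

Fed balance sheet:
  Assets:      Securities +$92M, Foreign assets +$468M
  Liabilities: Bank reserves +$685M, Currency in circulation −$125M
So the change in currency in circulation is -$125 million.

-$125 million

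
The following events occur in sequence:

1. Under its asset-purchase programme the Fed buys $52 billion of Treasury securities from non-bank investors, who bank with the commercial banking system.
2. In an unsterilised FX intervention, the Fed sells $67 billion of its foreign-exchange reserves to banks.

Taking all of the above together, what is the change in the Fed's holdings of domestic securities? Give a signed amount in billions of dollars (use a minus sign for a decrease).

Fed balance sheet:
  Assets:      Securities +$52B, Foreign assets −$67B
  Liabilities: Bank reserves −$15B
Commercial banking system:
  Assets:      Reserves at CB −$15B, Foreign assets +$67B
  Liabilities: Checkable deposits +$52B
So the change in the Fed's holdings of domestic securities is +$52 billion.

+$52 billion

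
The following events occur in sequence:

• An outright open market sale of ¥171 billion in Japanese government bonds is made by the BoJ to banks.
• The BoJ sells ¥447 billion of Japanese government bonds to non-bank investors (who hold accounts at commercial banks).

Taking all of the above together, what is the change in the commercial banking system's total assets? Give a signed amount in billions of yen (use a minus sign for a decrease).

BoJ balance sheet:
  Assets:      Securities −¥618B
  Liabilities: Bank reserves −¥618B
Commercial banking system:
  Assets:      Reserves at CB −¥618B, Securities +¥171B
  Liabilities: Checkable deposits −¥447B
Change in total bank assets = -¥447 billion.

-¥447 billion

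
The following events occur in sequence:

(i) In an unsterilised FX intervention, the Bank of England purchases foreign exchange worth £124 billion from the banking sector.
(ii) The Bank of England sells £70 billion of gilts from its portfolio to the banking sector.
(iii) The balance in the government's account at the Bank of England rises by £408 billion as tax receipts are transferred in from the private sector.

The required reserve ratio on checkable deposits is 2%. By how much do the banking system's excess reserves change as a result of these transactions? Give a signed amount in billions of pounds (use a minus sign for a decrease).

-£345.84 billion

FX purchase £124 billion: reserves +£124B, deposits 0.
OMO sale (to banks) £70 billion: reserves −£70B, deposits 0.
Government account inflow £408 billion: reserves −£408B, deposits −£408B.
Totals: Δreserves = −£354B, Δdeposits = −£408B.
Δrequired reserves = 2% × −£408B = −£8.16B.
Δexcess reserves = Δreserves − Δrequired = −£354B − (−£8.16B) = -£345.84 billion.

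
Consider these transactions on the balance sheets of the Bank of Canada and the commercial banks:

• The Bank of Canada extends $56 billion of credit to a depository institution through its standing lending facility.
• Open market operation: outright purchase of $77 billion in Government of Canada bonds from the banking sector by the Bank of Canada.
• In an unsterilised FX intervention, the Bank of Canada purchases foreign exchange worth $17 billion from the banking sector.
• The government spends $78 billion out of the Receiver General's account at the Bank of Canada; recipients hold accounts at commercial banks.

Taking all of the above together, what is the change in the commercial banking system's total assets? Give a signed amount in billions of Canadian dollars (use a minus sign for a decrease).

+$134 billion

Discount-window loan $56 billion: bank balance sheets expand → +$56B.
OMO purchase (from banks) $77 billion: just an asset swap on bank balance sheets → 0.
FX purchase $17 billion: just an asset swap on bank balance sheets → 0.
Government spending $78 billion: bank balance sheets expand → +$78B.
Net: 56 + 0 + 0 + 78 = +$134 billion.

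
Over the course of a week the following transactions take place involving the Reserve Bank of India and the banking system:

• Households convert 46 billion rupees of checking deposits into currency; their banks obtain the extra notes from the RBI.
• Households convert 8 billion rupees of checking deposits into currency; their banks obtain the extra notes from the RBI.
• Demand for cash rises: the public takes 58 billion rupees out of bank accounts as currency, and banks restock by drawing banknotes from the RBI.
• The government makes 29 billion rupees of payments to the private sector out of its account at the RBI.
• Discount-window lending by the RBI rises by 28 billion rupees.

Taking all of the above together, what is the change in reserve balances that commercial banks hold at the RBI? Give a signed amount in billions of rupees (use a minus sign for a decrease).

Currency withdrawal 46 billion rupees: banks swap reserves for currency → −46B.
Currency withdrawal 8 billion rupees: banks swap reserves for currency → −8B.
Currency withdrawal 58 billion rupees: banks swap reserves for currency → −58B.
Government spending 29 billion rupees: government payments flow into bank reserve accounts → +29B.
Discount-window loan 28 billion rupees: the loan is credited to the bank's reserve account → +28B.
Net: −46 − 8 − 58 + 29 + 28 = -55 billion.

-55 billion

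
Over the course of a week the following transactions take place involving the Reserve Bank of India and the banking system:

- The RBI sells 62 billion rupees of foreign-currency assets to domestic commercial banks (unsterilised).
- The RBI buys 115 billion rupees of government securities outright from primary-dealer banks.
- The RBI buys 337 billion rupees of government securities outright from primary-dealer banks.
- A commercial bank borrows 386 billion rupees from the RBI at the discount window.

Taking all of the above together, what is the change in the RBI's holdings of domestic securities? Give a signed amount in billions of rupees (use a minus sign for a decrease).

RBI balance sheet:
  Assets:      Securities +452B, Loans to banks +386B, Foreign assets −62B
  Liabilities: Bank reserves +776B
So the change in the RBI's holdings of domestic securities is +452 billion.

+452 billion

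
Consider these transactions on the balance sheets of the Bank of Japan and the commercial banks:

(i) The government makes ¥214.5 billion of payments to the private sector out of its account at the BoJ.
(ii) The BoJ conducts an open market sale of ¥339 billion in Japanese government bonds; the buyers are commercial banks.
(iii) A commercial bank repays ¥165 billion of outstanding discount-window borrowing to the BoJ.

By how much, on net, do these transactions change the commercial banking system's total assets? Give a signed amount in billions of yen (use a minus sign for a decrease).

Government spending ¥214.5 billion: bank balance sheets expand → +¥214.5B.
OMO sale (to banks) ¥339 billion: just an asset swap on bank balance sheets → 0.
Discount-window repayment ¥165 billion: bank balance sheets shrink → −¥165B.
Net: 214.5 + 0 − 165 = +¥49.5 billion.

+¥49.5 billion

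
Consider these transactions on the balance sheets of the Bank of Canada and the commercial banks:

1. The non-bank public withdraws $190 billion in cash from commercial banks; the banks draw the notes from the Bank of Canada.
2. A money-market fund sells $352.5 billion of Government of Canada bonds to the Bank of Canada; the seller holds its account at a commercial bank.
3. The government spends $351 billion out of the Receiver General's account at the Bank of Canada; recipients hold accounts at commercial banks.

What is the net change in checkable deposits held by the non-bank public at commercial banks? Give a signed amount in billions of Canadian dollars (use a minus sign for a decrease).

+$513.5 billion

Currency withdrawal $190 billion: non-bank counterparties' bank balances fall → −$190B.
Asset purchase (from non-banks) $352.5 billion: non-bank counterparties' bank balances rise → +$352.5B.
Government spending $351 billion: non-bank counterparties' bank balances rise → +$351B.
Net: −190 + 352.5 + 351 = +$513.5 billion.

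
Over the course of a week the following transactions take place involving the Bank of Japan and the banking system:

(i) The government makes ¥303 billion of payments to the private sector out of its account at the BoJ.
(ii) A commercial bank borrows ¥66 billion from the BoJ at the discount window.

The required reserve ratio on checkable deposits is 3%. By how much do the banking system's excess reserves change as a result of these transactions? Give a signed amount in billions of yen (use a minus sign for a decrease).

Government spending ¥303 billion: reserves +¥303B, deposits +¥303B.
Discount-window loan ¥66 billion: reserves +¥66B, deposits 0.
Totals: Δreserves = +¥369B, Δdeposits = +¥303B.
Δrequired reserves = 3% × +¥303B = +¥9.09B.
Δexcess reserves = Δreserves − Δrequired = +¥369B − (+¥9.09B) = +¥359.91 billion.

+¥359.91 billion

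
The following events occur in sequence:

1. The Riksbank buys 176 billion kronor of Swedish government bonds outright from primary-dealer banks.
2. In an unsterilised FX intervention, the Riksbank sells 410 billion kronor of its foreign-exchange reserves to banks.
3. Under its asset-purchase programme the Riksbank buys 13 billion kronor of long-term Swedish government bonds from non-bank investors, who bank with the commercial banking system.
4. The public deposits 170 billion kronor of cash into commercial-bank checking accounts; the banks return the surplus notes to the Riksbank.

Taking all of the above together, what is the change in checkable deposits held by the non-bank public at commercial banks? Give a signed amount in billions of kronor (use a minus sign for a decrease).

Riksbank balance sheet:
  Assets:      Securities +189B, Foreign assets −410B
  Liabilities: Bank reserves −51B, Currency in circulation −170B
Commercial banking system:
  Assets:      Reserves at CB −51B, Securities −176B, Foreign assets +410B
  Liabilities: Checkable deposits +183B
So the change in checkable deposits held by the non-bank public at commercial banks is +183 billion.

+183 billion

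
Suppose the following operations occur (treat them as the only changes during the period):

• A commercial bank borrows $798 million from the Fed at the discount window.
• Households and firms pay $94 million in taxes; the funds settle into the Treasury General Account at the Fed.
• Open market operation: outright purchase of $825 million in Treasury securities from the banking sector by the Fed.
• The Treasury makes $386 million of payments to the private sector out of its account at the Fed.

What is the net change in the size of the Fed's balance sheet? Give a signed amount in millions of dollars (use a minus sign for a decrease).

+$1623 million

Discount-window loan $798 million: a Fed asset is acquired → +$798M.
Government account inflow $94 million: only the composition of liabilities changes → 0.
OMO purchase (from banks) $825 million: a Fed asset is acquired → +$825M.
Government spending $386 million: only the composition of liabilities changes → 0.
Net: 798 + 0 + 825 + 0 = +$1623 million.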